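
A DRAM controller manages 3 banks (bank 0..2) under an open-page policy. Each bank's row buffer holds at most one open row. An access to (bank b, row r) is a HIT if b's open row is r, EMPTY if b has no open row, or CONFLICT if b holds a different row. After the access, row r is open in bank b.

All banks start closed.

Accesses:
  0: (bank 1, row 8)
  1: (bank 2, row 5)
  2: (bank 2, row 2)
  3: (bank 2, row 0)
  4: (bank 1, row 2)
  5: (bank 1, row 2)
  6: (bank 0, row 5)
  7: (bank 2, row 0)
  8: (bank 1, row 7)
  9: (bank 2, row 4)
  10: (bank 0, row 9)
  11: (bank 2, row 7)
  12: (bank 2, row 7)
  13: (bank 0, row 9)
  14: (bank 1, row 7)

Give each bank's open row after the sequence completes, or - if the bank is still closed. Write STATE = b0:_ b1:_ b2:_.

0: bank 1 row 8 — prev None → EMPTY
1: bank 2 row 5 — prev None → EMPTY
2: bank 2 row 2 — prev 5 → CONFLICT
3: bank 2 row 0 — prev 2 → CONFLICT
4: bank 1 row 2 — prev 8 → CONFLICT
5: bank 1 row 2 — prev 2 → HIT
6: bank 0 row 5 — prev None → EMPTY
7: bank 2 row 0 — prev 0 → HIT
8: bank 1 row 7 — prev 2 → CONFLICT
9: bank 2 row 4 — prev 0 → CONFLICT
10: bank 0 row 9 — prev 5 → CONFLICT
11: bank 2 row 7 — prev 4 → CONFLICT
12: bank 2 row 7 — prev 7 → HIT
13: bank 0 row 9 — prev 9 → HIT
14: bank 1 row 7 — prev 7 → HIT

STATE = b0:9 b1:7 b2:7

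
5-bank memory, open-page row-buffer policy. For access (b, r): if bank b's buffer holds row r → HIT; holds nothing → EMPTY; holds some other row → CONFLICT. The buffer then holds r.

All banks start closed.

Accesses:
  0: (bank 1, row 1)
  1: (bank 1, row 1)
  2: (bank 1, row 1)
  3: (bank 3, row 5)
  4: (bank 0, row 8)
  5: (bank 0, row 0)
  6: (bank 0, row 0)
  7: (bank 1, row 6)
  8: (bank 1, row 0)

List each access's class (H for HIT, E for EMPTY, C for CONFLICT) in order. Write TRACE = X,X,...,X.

TRACE = E,H,H,E,E,C,H,C,C

  [0] b1 r1: no row ⇒ E
  [1] b1 r1: had r1 ⇒ H
  [2] b1 r1: had r1 ⇒ H
  [3] b3 r5: no row ⇒ E
  [4] b0 r8: no row ⇒ E
  [5] b0 r0: had r8 ⇒ C
  [6] b0 r0: had r0 ⇒ H
  [7] b1 r6: had r1 ⇒ C
  [8] b1 r0: had r6 ⇒ C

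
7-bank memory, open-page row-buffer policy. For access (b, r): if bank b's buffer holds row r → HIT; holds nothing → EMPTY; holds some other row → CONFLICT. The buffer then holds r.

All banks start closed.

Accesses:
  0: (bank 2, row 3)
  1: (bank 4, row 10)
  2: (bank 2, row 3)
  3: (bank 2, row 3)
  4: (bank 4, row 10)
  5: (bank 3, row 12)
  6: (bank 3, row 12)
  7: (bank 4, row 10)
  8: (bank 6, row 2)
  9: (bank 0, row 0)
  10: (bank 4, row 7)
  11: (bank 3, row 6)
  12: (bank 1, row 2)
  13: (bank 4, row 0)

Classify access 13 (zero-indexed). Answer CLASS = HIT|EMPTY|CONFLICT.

0: bank 2 row 3 — prev None → EMPTY
1: bank 4 row 10 — prev None → EMPTY
2: bank 2 row 3 — prev 3 → HIT
3: bank 2 row 3 — prev 3 → HIT
4: bank 4 row 10 — prev 10 → HIT
5: bank 3 row 12 — prev None → EMPTY
6: bank 3 row 12 — prev 12 → HIT
7: bank 4 row 10 — prev 10 → HIT
8: bank 6 row 2 — prev None → EMPTY
9: bank 0 row 0 — prev None → EMPTY
10: bank 4 row 7 — prev 10 → CONFLICT
11: bank 3 row 6 — prev 12 → CONFLICT
12: bank 1 row 2 — prev None → EMPTY
13: bank 4 row 0 — prev 7 → CONFLICT

CLASS = CONFLICT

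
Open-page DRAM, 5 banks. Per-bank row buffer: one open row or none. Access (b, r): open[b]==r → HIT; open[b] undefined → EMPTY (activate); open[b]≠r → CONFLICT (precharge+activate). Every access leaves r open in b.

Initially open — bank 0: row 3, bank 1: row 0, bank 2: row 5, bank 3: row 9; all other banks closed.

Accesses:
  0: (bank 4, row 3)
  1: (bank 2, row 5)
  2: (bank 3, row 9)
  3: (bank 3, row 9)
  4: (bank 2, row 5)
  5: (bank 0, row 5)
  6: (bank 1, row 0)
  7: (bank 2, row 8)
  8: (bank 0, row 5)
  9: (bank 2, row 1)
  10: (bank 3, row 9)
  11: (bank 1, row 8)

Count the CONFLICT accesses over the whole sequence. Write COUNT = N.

COUNT = 4

0: bank 4 row 3 — prev None → EMPTY
1: bank 2 row 5 — prev 5 → HIT
2: bank 3 row 9 — prev 9 → HIT
3: bank 3 row 9 — prev 9 → HIT
4: bank 2 row 5 — prev 5 → HIT
5: bank 0 row 5 — prev 3 → CONFLICT
6: bank 1 row 0 — prev 0 → HIT
7: bank 2 row 8 — prev 5 → CONFLICT
8: bank 0 row 5 — prev 5 → HIT
9: bank 2 row 1 — prev 8 → CONFLICT
10: bank 3 row 9 — prev 9 → HIT
11: bank 1 row 8 — prev 0 → CONFLICT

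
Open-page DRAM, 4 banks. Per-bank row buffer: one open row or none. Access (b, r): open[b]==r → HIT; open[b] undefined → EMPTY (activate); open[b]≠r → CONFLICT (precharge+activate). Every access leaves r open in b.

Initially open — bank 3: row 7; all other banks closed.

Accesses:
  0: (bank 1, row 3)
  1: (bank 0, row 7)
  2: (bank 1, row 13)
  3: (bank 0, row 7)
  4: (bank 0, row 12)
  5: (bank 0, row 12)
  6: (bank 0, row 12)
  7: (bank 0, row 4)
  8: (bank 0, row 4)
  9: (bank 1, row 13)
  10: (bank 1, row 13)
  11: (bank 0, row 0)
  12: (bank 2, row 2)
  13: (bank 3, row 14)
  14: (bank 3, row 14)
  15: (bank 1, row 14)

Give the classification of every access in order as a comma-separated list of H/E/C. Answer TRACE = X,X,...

step 0: bank1 None->3 [EMPTY]
step 1: bank0 None->7 [EMPTY]
step 2: bank1 3->13 [CONFLICT]
step 3: bank0 7->7 [HIT]
step 4: bank0 7->12 [CONFLICT]
step 5: bank0 12->12 [HIT]
step 6: bank0 12->12 [HIT]
step 7: bank0 12->4 [CONFLICT]
step 8: bank0 4->4 [HIT]
step 9: bank1 13->13 [HIT]
step 10: bank1 13->13 [HIT]
step 11: bank0 4->0 [CONFLICT]
step 12: bank2 None->2 [EMPTY]
step 13: bank3 7->14 [CONFLICT]
step 14: bank3 14->14 [HIT]
step 15: bank1 13->14 [CONFLICT]

TRACE = E,E,C,H,C,H,H,C,H,H,H,C,E,C,H,C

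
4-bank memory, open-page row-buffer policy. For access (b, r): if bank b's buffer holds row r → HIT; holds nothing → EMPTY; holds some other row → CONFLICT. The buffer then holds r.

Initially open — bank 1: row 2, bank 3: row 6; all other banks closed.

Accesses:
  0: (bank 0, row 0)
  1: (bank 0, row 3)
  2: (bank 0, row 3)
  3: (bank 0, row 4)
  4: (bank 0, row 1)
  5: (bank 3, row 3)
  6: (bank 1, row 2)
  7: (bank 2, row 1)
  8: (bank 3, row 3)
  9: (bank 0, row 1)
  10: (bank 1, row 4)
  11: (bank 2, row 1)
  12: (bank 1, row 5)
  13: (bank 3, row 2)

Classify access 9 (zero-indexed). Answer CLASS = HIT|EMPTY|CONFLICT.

CLASS = HIT

step 0: bank0 None->0 [EMPTY]
step 1: bank0 0->3 [CONFLICT]
step 2: bank0 3->3 [HIT]
step 3: bank0 3->4 [CONFLICT]
step 4: bank0 4->1 [CONFLICT]
step 5: bank3 6->3 [CONFLICT]
step 6: bank1 2->2 [HIT]
step 7: bank2 None->1 [EMPTY]
step 8: bank3 3->3 [HIT]
step 9: bank0 1->1 [HIT]
step 10: bank1 2->4 [CONFLICT]
step 11: bank2 1->1 [HIT]
step 12: bank1 4->5 [CONFLICT]
step 13: bank3 3->2 [CONFLICT]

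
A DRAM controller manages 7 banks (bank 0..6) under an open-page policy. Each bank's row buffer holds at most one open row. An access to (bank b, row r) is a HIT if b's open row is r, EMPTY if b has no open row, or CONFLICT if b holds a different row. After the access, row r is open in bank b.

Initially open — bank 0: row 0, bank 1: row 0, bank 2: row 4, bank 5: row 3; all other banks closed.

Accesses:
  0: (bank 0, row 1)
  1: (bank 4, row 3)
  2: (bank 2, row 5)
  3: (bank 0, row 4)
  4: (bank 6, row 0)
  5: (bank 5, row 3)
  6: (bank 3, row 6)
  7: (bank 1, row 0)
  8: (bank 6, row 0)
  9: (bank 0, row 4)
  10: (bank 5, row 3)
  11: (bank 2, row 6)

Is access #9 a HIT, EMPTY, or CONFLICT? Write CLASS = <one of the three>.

step 0: bank0 0->1 [CONFLICT]
step 1: bank4 None->3 [EMPTY]
step 2: bank2 4->5 [CONFLICT]
step 3: bank0 1->4 [CONFLICT]
step 4: bank6 None->0 [EMPTY]
step 5: bank5 3->3 [HIT]
step 6: bank3 None->6 [EMPTY]
step 7: bank1 0->0 [HIT]
step 8: bank6 0->0 [HIT]
step 9: bank0 4->4 [HIT]
step 10: bank5 3->3 [HIT]
step 11: bank2 5->6 [CONFLICT]

CLASS = HIT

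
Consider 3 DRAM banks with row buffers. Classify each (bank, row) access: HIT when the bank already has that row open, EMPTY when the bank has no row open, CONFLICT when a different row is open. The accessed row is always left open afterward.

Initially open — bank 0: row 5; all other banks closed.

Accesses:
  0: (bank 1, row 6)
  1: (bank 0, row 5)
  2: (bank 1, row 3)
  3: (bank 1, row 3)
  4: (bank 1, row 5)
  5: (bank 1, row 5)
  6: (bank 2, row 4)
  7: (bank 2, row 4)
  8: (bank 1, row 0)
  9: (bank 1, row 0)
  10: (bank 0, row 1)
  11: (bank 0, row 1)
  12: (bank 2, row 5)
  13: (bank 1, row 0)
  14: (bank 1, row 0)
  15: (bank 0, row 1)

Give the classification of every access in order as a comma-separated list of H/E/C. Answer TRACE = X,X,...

step 0: bank1 None->6 [EMPTY]
step 1: bank0 5->5 [HIT]
step 2: bank1 6->3 [CONFLICT]
step 3: bank1 3->3 [HIT]
step 4: bank1 3->5 [CONFLICT]
step 5: bank1 5->5 [HIT]
step 6: bank2 None->4 [EMPTY]
step 7: bank2 4->4 [HIT]
step 8: bank1 5->0 [CONFLICT]
step 9: bank1 0->0 [HIT]
step 10: bank0 5->1 [CONFLICT]
step 11: bank0 1->1 [HIT]
step 12: bank2 4->5 [CONFLICT]
step 13: bank1 0->0 [HIT]
step 14: bank1 0->0 [HIT]
step 15: bank0 1->1 [HIT]

TRACE = E,H,C,H,C,H,E,H,C,H,C,H,C,H,H,H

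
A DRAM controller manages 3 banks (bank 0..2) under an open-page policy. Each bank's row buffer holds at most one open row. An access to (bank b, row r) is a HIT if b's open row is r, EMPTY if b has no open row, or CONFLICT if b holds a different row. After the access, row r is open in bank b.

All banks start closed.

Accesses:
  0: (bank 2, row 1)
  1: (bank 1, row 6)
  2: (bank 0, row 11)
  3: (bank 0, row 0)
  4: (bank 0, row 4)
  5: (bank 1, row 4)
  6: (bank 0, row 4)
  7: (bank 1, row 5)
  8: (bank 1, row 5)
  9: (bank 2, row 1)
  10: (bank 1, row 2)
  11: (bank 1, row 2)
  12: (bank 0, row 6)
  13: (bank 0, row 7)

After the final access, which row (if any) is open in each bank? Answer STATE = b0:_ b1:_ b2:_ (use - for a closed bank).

  [0] b2 r1: no row ⇒ E
  [1] b1 r6: no row ⇒ E
  [2] b0 r11: no row ⇒ E
  [3] b0 r0: had r11 ⇒ C
  [4] b0 r4: had r0 ⇒ C
  [5] b1 r4: had r6 ⇒ C
  [6] b0 r4: had r4 ⇒ H
  [7] b1 r5: had r4 ⇒ C
  [8] b1 r5: had r5 ⇒ H
  [9] b2 r1: had r1 ⇒ H
  [10] b1 r2: had r5 ⇒ C
  [11] b1 r2: had r2 ⇒ H
  [12] b0 r6: had r4 ⇒ C
  [13] b0 r7: had r6 ⇒ C

STATE = b0:7 b1:2 b2:1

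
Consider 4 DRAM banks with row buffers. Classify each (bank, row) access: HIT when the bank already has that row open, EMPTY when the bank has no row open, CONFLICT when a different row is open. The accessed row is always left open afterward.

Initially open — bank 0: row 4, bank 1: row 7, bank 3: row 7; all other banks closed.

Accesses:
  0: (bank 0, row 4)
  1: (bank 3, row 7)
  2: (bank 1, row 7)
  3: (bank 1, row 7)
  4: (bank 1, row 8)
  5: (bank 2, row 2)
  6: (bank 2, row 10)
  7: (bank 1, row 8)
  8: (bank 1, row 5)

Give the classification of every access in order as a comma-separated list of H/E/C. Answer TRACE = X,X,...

step 0: bank0 4->4 [HIT]
step 1: bank3 7->7 [HIT]
step 2: bank1 7->7 [HIT]
step 3: bank1 7->7 [HIT]
step 4: bank1 7->8 [CONFLICT]
step 5: bank2 None->2 [EMPTY]
step 6: bank2 2->10 [CONFLICT]
step 7: bank1 8->8 [HIT]
step 8: bank1 8->5 [CONFLICT]

TRACE = H,H,H,H,C,E,C,H,C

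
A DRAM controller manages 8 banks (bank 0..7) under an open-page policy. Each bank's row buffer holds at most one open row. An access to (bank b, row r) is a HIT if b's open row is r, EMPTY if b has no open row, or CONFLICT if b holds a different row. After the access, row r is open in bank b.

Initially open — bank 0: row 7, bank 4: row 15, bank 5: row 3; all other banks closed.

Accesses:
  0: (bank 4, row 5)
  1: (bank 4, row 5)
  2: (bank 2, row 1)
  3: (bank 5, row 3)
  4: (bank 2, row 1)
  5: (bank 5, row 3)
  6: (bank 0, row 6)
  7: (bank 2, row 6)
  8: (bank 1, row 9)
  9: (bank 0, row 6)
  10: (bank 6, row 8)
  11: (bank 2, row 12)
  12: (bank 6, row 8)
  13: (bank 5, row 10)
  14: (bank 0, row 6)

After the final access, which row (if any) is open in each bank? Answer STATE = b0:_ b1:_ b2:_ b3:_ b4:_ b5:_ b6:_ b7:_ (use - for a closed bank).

STATE = b0:6 b1:9 b2:12 b3:- b4:5 b5:10 b6:8 b7:-

0: bank 4 row 5 — prev 15 → CONFLICT
1: bank 4 row 5 — prev 5 → HIT
2: bank 2 row 1 — prev None → EMPTY
3: bank 5 row 3 — prev 3 → HIT
4: bank 2 row 1 — prev 1 → HIT
5: bank 5 row 3 — prev 3 → HIT
6: bank 0 row 6 — prev 7 → CONFLICT
7: bank 2 row 6 — prev 1 → CONFLICT
8: bank 1 row 9 — prev None → EMPTY
9: bank 0 row 6 — prev 6 → HIT
10: bank 6 row 8 — prev None → EMPTY
11: bank 2 row 12 — prev 6 → CONFLICT
12: bank 6 row 8 — prev 8 → HIT
13: bank 5 row 10 — prev 3 → CONFLICT
14: bank 0 row 6 — prev 6 → HIT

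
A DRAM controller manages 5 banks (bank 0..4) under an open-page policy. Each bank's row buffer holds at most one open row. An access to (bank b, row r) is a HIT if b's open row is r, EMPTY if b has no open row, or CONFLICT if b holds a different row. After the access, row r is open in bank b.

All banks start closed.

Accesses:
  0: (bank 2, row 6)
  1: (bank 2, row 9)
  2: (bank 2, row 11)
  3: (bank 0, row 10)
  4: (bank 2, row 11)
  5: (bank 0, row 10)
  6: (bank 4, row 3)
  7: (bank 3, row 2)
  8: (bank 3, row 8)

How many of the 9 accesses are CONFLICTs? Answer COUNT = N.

step 0: bank2 None->6 [EMPTY]
step 1: bank2 6->9 [CONFLICT]
step 2: bank2 9->11 [CONFLICT]
step 3: bank0 None->10 [EMPTY]
step 4: bank2 11->11 [HIT]
step 5: bank0 10->10 [HIT]
step 6: bank4 None->3 [EMPTY]
step 7: bank3 None->2 [EMPTY]
step 8: bank3 2->8 [CONFLICT]

COUNT = 3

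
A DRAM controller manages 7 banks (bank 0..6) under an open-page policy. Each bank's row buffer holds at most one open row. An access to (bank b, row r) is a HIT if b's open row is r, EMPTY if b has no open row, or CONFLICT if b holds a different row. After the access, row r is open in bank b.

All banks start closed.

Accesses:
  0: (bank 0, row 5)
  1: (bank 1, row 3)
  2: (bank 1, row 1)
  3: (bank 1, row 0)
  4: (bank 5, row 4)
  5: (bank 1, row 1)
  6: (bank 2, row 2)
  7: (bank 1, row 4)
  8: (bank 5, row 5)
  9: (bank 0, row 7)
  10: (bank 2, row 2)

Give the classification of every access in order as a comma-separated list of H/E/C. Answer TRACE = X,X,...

TRACE = E,E,C,C,E,C,E,C,C,C,H

#0 (0,5) E
#1 (1,3) E
#2 (1,1) C  (was 3)
#3 (1,0) C  (was 1)
#4 (5,4) E
#5 (1,1) C  (was 0)
#6 (2,2) E
#7 (1,4) C  (was 1)
#8 (5,5) C  (was 4)
#9 (0,7) C  (was 5)
#10 (2,2) H  (was 2)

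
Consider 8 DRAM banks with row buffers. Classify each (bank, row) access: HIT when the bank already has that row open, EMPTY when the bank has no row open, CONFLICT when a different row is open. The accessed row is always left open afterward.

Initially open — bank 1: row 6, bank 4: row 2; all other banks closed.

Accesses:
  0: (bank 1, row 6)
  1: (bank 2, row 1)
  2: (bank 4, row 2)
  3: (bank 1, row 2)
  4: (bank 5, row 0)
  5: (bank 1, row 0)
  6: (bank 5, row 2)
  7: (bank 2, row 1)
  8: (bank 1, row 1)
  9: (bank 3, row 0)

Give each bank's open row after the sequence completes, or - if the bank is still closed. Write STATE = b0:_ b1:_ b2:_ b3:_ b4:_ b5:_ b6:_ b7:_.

#0 (1,6) H  (was 6)
#1 (2,1) E
#2 (4,2) H  (was 2)
#3 (1,2) C  (was 6)
#4 (5,0) E
#5 (1,0) C  (was 2)
#6 (5,2) C  (was 0)
#7 (2,1) H  (was 1)
#8 (1,1) C  (was 0)
#9 (3,0) E

STATE = b0:- b1:1 b2:1 b3:0 b4:2 b5:2 b6:- b7:-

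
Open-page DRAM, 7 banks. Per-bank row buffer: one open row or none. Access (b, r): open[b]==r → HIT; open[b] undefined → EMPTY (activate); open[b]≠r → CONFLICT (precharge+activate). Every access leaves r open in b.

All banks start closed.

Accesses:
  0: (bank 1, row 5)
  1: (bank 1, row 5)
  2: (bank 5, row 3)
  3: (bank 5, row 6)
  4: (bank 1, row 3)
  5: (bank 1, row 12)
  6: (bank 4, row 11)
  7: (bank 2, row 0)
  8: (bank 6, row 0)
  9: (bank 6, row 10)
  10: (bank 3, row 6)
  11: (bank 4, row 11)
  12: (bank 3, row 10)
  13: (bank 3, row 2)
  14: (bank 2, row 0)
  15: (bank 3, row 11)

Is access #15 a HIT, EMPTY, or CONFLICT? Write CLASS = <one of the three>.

#0 (1,5) E
#1 (1,5) H  (was 5)
#2 (5,3) E
#3 (5,6) C  (was 3)
#4 (1,3) C  (was 5)
#5 (1,12) C  (was 3)
#6 (4,11) E
#7 (2,0) E
#8 (6,0) E
#9 (6,10) C  (was 0)
#10 (3,6) E
#11 (4,11) H  (was 11)
#12 (3,10) C  (was 6)
#13 (3,2) C  (was 10)
#14 (2,0) H  (was 0)
#15 (3,11) C  (was 2)

CLASS = CONFLICT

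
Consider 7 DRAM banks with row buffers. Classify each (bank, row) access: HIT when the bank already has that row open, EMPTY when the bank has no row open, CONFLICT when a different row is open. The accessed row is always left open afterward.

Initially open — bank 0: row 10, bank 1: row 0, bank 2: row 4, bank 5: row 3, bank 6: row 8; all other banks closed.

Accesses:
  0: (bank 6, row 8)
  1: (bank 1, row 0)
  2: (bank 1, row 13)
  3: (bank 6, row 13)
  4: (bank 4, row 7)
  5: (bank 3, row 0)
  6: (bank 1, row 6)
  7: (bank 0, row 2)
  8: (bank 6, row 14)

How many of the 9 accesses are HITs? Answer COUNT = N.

COUNT = 2

step 0: bank6 8->8 [HIT]
step 1: bank1 0->0 [HIT]
step 2: bank1 0->13 [CONFLICT]
step 3: bank6 8->13 [CONFLICT]
step 4: bank4 None->7 [EMPTY]
step 5: bank3 None->0 [EMPTY]
step 6: bank1 13->6 [CONFLICT]
step 7: bank0 10->2 [CONFLICT]
step 8: bank6 13->14 [CONFLICT]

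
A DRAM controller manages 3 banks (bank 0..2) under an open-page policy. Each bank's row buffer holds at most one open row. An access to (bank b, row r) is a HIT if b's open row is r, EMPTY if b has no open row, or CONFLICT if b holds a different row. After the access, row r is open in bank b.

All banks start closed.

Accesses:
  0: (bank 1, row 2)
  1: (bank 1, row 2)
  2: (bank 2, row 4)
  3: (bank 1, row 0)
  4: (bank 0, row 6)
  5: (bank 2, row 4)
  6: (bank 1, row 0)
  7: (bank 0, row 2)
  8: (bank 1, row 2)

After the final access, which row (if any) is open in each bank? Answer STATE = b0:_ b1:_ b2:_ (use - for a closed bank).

STATE = b0:2 b1:2 b2:4

step 0: bank1 None->2 [EMPTY]
step 1: bank1 2->2 [HIT]
step 2: bank2 None->4 [EMPTY]
step 3: bank1 2->0 [CONFLICT]
step 4: bank0 None->6 [EMPTY]
step 5: bank2 4->4 [HIT]
step 6: bank1 0->0 [HIT]
step 7: bank0 6->2 [CONFLICT]
step 8: bank1 0->2 [CONFLICT]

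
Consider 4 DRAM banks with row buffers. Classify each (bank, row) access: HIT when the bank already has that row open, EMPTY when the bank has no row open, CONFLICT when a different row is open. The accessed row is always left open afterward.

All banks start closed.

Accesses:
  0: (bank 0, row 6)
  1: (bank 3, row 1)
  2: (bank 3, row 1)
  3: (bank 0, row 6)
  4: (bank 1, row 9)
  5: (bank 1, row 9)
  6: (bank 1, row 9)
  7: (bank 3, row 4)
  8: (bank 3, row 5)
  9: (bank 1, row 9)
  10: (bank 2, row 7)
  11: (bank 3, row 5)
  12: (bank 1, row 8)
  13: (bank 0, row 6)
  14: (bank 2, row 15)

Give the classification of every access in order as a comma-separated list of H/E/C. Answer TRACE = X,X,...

step 0: bank0 None->6 [EMPTY]
step 1: bank3 None->1 [EMPTY]
step 2: bank3 1->1 [HIT]
step 3: bank0 6->6 [HIT]
step 4: bank1 None->9 [EMPTY]
step 5: bank1 9->9 [HIT]
step 6: bank1 9->9 [HIT]
step 7: bank3 1->4 [CONFLICT]
step 8: bank3 4->5 [CONFLICT]
step 9: bank1 9->9 [HIT]
step 10: bank2 None->7 [EMPTY]
step 11: bank3 5->5 [HIT]
step 12: bank1 9->8 [CONFLICT]
step 13: bank0 6->6 [HIT]
step 14: bank2 7->15 [CONFLICT]

TRACE = E,E,H,H,E,H,H,C,C,H,E,H,C,H,C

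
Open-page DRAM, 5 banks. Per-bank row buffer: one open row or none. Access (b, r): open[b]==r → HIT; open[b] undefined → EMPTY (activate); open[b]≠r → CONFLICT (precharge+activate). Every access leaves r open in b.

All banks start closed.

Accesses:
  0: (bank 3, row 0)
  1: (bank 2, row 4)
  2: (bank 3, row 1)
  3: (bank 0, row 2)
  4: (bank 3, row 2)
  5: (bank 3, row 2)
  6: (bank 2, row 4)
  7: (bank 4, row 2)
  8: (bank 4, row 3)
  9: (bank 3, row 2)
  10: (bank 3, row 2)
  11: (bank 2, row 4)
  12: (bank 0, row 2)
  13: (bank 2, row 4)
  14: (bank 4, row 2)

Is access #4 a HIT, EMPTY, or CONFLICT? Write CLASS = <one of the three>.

  [0] b3 r0: no row ⇒ E
  [1] b2 r4: no row ⇒ E
  [2] b3 r1: had r0 ⇒ C
  [3] b0 r2: no row ⇒ E
  [4] b3 r2: had r1 ⇒ C
  [5] b3 r2: had r2 ⇒ H
  [6] b2 r4: had r4 ⇒ H
  [7] b4 r2: no row ⇒ E
  [8] b4 r3: had r2 ⇒ C
  [9] b3 r2: had r2 ⇒ H
  [10] b3 r2: had r2 ⇒ H
  [11] b2 r4: had r4 ⇒ H
  [12] b0 r2: had r2 ⇒ H
  [13] b2 r4: had r4 ⇒ H
  [14] b4 r2: had r3 ⇒ C

CLASS = CONFLICT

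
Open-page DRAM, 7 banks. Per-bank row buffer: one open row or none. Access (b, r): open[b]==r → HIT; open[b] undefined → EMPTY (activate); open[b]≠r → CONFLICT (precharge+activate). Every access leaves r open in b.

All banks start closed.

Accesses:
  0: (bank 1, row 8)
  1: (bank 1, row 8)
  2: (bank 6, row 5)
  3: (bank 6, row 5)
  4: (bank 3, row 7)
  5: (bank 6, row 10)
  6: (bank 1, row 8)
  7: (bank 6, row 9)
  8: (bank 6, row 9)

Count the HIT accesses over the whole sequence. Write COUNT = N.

step 0: bank1 None->8 [EMPTY]
step 1: bank1 8->8 [HIT]
step 2: bank6 None->5 [EMPTY]
step 3: bank6 5->5 [HIT]
step 4: bank3 None->7 [EMPTY]
step 5: bank6 5->10 [CONFLICT]
step 6: bank1 8->8 [HIT]
step 7: bank6 10->9 [CONFLICT]
step 8: bank6 9->9 [HIT]

COUNT = 4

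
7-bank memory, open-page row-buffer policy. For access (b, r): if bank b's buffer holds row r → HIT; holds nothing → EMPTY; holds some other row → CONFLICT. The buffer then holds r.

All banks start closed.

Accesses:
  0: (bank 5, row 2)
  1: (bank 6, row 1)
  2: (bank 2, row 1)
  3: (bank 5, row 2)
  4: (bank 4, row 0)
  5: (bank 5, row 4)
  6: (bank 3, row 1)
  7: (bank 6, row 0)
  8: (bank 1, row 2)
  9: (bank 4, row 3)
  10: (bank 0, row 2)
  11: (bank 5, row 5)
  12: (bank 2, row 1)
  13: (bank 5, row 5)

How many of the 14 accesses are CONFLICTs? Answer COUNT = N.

  [0] b5 r2: no row ⇒ E
  [1] b6 r1: no row ⇒ E
  [2] b2 r1: no row ⇒ E
  [3] b5 r2: had r2 ⇒ H
  [4] b4 r0: no row ⇒ E
  [5] b5 r4: had r2 ⇒ C
  [6] b3 r1: no row ⇒ E
  [7] b6 r0: had r1 ⇒ C
  [8] b1 r2: no row ⇒ E
  [9] b4 r3: had r0 ⇒ C
  [10] b0 r2: no row ⇒ E
  [11] b5 r5: had r4 ⇒ C
  [12] b2 r1: had r1 ⇒ H
  [13] b5 r5: had r5 ⇒ H

COUNT = 4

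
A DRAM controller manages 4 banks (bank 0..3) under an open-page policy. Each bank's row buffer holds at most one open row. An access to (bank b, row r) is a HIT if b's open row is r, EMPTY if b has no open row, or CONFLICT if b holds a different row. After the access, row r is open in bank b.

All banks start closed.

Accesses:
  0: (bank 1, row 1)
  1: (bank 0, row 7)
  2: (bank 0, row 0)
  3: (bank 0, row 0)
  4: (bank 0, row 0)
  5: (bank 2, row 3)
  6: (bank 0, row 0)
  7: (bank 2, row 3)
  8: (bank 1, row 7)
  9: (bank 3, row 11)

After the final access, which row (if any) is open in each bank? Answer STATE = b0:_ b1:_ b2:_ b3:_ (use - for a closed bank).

0: bank 1 row 1 — prev None → EMPTY
1: bank 0 row 7 — prev None → EMPTY
2: bank 0 row 0 — prev 7 → CONFLICT
3: bank 0 row 0 — prev 0 → HIT
4: bank 0 row 0 — prev 0 → HIT
5: bank 2 row 3 — prev None → EMPTY
6: bank 0 row 0 — prev 0 → HIT
7: bank 2 row 3 — prev 3 → HIT
8: bank 1 row 7 — prev 1 → CONFLICT
9: bank 3 row 11 — prev None → EMPTY

STATE = b0:0 b1:7 b2:3 b3:11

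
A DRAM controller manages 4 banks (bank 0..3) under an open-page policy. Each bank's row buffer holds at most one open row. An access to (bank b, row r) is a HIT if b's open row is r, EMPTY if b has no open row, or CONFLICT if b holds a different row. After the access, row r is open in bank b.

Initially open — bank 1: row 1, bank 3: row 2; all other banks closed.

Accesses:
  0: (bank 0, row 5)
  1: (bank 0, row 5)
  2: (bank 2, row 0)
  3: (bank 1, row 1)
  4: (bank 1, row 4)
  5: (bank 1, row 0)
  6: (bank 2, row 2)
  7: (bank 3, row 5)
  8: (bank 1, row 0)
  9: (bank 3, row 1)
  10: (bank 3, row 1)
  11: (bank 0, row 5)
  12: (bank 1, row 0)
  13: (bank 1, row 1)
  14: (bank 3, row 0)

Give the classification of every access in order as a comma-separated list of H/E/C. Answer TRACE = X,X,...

TRACE = E,H,E,H,C,C,C,C,H,C,H,H,H,C,C

step 0: bank0 None->5 [EMPTY]
step 1: bank0 5->5 [HIT]
step 2: bank2 None->0 [EMPTY]
step 3: bank1 1->1 [HIT]
step 4: bank1 1->4 [CONFLICT]
step 5: bank1 4->0 [CONFLICT]
step 6: bank2 0->2 [CONFLICT]
step 7: bank3 2->5 [CONFLICT]
step 8: bank1 0->0 [HIT]
step 9: bank3 5->1 [CONFLICT]
step 10: bank3 1->1 [HIT]
step 11: bank0 5->5 [HIT]
step 12: bank1 0->0 [HIT]
step 13: bank1 0->1 [CONFLICT]
step 14: bank3 1->0 [CONFLICT]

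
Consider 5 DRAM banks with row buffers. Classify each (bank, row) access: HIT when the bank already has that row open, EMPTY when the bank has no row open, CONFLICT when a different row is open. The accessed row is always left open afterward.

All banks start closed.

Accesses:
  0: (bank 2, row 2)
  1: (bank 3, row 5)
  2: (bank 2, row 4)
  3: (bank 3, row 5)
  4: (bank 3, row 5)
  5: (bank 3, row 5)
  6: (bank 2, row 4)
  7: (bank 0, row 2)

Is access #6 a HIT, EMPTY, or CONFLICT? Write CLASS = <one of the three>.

CLASS = HIT

step 0: bank2 None->2 [EMPTY]
step 1: bank3 None->5 [EMPTY]
step 2: bank2 2->4 [CONFLICT]
step 3: bank3 5->5 [HIT]
step 4: bank3 5->5 [HIT]
step 5: bank3 5->5 [HIT]
step 6: bank2 4->4 [HIT]
step 7: bank0 None->2 [EMPTY]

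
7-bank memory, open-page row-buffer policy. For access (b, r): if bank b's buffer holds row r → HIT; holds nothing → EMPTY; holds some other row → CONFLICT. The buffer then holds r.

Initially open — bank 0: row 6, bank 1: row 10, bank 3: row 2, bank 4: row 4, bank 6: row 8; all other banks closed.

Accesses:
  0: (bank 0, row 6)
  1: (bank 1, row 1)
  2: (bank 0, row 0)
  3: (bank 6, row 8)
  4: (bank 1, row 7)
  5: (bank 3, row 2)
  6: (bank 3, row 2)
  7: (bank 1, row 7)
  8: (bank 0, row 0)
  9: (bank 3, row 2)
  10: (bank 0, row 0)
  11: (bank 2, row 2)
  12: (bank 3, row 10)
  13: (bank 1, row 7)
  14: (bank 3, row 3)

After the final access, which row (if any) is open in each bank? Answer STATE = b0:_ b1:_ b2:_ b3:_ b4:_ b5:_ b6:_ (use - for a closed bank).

STATE = b0:0 b1:7 b2:2 b3:3 b4:4 b5:- b6:8

0: bank 0 row 6 — prev 6 → HIT
1: bank 1 row 1 — prev 10 → CONFLICT
2: bank 0 row 0 — prev 6 → CONFLICT
3: bank 6 row 8 — prev 8 → HIT
4: bank 1 row 7 — prev 1 → CONFLICT
5: bank 3 row 2 — prev 2 → HIT
6: bank 3 row 2 — prev 2 → HIT
7: bank 1 row 7 — prev 7 → HIT
8: bank 0 row 0 — prev 0 → HIT
9: bank 3 row 2 — prev 2 → HIT
10: bank 0 row 0 — prev 0 → HIT
11: bank 2 row 2 — prev None → EMPTY
12: bank 3 row 10 — prev 2 → CONFLICT
13: bank 1 row 7 — prev 7 → HIT
14: bank 3 row 3 — prev 10 → CONFLICT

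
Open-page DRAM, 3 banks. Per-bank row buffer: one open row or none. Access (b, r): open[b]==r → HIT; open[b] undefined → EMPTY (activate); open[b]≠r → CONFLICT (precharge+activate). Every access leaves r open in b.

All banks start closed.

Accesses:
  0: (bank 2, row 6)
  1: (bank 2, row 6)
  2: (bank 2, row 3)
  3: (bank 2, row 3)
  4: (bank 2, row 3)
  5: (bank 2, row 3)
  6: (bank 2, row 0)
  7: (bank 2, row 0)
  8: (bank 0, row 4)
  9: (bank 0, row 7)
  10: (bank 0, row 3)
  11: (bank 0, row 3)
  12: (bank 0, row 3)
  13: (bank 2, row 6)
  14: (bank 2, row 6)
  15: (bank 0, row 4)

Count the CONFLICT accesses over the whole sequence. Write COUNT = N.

COUNT = 6

0: bank 2 row 6 — prev None → EMPTY
1: bank 2 row 6 — prev 6 → HIT
2: bank 2 row 3 — prev 6 → CONFLICT
3: bank 2 row 3 — prev 3 → HIT
4: bank 2 row 3 — prev 3 → HIT
5: bank 2 row 3 — prev 3 → HIT
6: bank 2 row 0 — prev 3 → CONFLICT
7: bank 2 row 0 — prev 0 → HIT
8: bank 0 row 4 — prev None → EMPTY
9: bank 0 row 7 — prev 4 → CONFLICT
10: bank 0 row 3 — prev 7 → CONFLICT
11: bank 0 row 3 — prev 3 → HIT
12: bank 0 row 3 — prev 3 → HIT
13: bank 2 row 6 — prev 0 → CONFLICT
14: bank 2 row 6 — prev 6 → HIT
15: bank 0 row 4 — prev 3 → CONFLICT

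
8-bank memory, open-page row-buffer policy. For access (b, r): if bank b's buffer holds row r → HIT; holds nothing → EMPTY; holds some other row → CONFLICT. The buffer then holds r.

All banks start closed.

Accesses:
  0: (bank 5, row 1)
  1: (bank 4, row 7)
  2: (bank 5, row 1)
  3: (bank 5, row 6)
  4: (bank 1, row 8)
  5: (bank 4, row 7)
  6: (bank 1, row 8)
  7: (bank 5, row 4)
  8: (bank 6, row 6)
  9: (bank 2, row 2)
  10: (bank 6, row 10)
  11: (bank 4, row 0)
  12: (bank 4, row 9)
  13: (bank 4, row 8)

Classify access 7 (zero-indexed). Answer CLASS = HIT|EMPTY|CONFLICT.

CLASS = CONFLICT

  [0] b5 r1: no row ⇒ E
  [1] b4 r7: no row ⇒ E
  [2] b5 r1: had r1 ⇒ H
  [3] b5 r6: had r1 ⇒ C
  [4] b1 r8: no row ⇒ E
  [5] b4 r7: had r7 ⇒ H
  [6] b1 r8: had r8 ⇒ H
  [7] b5 r4: had r6 ⇒ C
  [8] b6 r6: no row ⇒ E
  [9] b2 r2: no row ⇒ E
  [10] b6 r10: had r6 ⇒ C
  [11] b4 r0: had r7 ⇒ C
  [12] b4 r9: had r0 ⇒ C
  [13] b4 r8: had r9 ⇒ C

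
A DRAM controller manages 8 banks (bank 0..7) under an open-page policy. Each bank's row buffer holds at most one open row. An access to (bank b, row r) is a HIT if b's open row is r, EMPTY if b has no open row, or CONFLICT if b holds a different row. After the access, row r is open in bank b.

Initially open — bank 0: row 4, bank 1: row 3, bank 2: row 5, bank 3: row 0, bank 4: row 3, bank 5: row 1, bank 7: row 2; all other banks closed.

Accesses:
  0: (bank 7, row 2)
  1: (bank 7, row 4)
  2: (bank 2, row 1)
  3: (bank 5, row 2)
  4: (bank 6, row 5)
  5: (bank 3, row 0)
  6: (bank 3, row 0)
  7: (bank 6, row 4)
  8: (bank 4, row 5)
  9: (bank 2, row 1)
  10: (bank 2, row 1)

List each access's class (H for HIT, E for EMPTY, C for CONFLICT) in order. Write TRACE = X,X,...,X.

step 0: bank7 2->2 [HIT]
step 1: bank7 2->4 [CONFLICT]
step 2: bank2 5->1 [CONFLICT]
step 3: bank5 1->2 [CONFLICT]
step 4: bank6 None->5 [EMPTY]
step 5: bank3 0->0 [HIT]
step 6: bank3 0->0 [HIT]
step 7: bank6 5->4 [CONFLICT]
step 8: bank4 3->5 [CONFLICT]
step 9: bank2 1->1 [HIT]
step 10: bank2 1->1 [HIT]

TRACE = H,C,C,C,E,H,H,C,C,H,H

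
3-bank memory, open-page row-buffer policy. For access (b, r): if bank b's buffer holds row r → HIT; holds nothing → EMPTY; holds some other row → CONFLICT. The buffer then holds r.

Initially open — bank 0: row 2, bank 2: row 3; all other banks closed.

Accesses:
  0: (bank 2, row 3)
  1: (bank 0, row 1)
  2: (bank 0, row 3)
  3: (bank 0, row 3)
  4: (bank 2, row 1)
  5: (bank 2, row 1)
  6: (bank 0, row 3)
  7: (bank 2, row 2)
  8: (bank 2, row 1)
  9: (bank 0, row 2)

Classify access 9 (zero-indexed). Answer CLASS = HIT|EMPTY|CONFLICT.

#0 (2,3) H  (was 3)
#1 (0,1) C  (was 2)
#2 (0,3) C  (was 1)
#3 (0,3) H  (was 3)
#4 (2,1) C  (was 3)
#5 (2,1) H  (was 1)
#6 (0,3) H  (was 3)
#7 (2,2) C  (was 1)
#8 (2,1) C  (was 2)
#9 (0,2) C  (was 3)

CLASS = CONFLICT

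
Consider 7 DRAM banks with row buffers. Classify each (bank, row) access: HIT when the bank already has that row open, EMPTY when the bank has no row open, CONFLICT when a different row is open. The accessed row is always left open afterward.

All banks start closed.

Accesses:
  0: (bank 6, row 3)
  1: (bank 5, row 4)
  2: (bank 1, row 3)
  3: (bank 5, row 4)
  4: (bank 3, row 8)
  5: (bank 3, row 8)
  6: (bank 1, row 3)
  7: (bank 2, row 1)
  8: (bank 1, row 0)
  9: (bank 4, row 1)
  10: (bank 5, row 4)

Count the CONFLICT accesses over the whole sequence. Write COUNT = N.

COUNT = 1

step 0: bank6 None->3 [EMPTY]
step 1: bank5 None->4 [EMPTY]
step 2: bank1 None->3 [EMPTY]
step 3: bank5 4->4 [HIT]
step 4: bank3 None->8 [EMPTY]
step 5: bank3 8->8 [HIT]
step 6: bank1 3->3 [HIT]
step 7: bank2 None->1 [EMPTY]
step 8: bank1 3->0 [CONFLICT]
step 9: bank4 None->1 [EMPTY]
step 10: bank5 4->4 [HIT]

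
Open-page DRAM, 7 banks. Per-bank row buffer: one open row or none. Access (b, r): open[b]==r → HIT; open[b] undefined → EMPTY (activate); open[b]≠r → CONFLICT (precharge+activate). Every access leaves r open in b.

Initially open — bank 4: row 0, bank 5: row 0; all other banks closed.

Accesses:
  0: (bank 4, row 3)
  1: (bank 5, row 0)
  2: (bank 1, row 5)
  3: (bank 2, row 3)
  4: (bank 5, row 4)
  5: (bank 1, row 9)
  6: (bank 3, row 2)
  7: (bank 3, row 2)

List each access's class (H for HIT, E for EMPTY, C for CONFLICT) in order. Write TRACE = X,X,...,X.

#0 (4,3) C  (was 0)
#1 (5,0) H  (was 0)
#2 (1,5) E
#3 (2,3) E
#4 (5,4) C  (was 0)
#5 (1,9) C  (was 5)
#6 (3,2) E
#7 (3,2) H  (was 2)

TRACE = C,H,E,E,C,C,E,H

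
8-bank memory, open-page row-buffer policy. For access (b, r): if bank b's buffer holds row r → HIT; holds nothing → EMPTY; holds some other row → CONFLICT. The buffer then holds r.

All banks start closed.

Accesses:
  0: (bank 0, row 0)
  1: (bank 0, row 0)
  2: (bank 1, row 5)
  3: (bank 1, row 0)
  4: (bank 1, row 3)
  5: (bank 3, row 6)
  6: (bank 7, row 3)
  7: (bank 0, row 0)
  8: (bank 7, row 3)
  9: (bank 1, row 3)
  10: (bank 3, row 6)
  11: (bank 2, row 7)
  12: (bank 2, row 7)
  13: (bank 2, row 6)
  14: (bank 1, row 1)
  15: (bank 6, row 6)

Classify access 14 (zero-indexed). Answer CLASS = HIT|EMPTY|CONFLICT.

CLASS = CONFLICT

step 0: bank0 None->0 [EMPTY]
step 1: bank0 0->0 [HIT]
step 2: bank1 None->5 [EMPTY]
step 3: bank1 5->0 [CONFLICT]
step 4: bank1 0->3 [CONFLICT]
step 5: bank3 None->6 [EMPTY]
step 6: bank7 None->3 [EMPTY]
step 7: bank0 0->0 [HIT]
step 8: bank7 3->3 [HIT]
step 9: bank1 3->3 [HIT]
step 10: bank3 6->6 [HIT]
step 11: bank2 None->7 [EMPTY]
step 12: bank2 7->7 [HIT]
step 13: bank2 7->6 [CONFLICT]
step 14: bank1 3->1 [CONFLICT]
step 15: bank6 None->6 [EMPTY]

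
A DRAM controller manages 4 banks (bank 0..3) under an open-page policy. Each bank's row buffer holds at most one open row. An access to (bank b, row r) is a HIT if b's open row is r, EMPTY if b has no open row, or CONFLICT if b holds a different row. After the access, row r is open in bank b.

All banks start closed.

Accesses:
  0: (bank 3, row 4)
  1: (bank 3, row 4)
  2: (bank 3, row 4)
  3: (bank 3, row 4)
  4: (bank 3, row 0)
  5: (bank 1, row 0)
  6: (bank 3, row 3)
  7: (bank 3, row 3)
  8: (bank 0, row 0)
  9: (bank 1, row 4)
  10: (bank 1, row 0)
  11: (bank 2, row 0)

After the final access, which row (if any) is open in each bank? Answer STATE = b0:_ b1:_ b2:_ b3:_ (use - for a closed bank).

step 0: bank3 None->4 [EMPTY]
step 1: bank3 4->4 [HIT]
step 2: bank3 4->4 [HIT]
step 3: bank3 4->4 [HIT]
step 4: bank3 4->0 [CONFLICT]
step 5: bank1 None->0 [EMPTY]
step 6: bank3 0->3 [CONFLICT]
step 7: bank3 3->3 [HIT]
step 8: bank0 None->0 [EMPTY]
step 9: bank1 0->4 [CONFLICT]
step 10: bank1 4->0 [CONFLICT]
step 11: bank2 None->0 [EMPTY]

STATE = b0:0 b1:0 b2:0 b3:3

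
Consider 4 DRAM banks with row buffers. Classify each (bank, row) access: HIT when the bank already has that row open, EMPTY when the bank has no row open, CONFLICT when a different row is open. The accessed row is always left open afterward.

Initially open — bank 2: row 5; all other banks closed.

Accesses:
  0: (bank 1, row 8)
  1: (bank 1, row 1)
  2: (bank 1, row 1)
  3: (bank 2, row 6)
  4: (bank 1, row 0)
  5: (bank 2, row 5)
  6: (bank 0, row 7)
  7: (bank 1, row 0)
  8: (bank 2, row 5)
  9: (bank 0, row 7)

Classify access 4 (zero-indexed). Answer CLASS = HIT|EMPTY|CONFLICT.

  [0] b1 r8: no row ⇒ E
  [1] b1 r1: had r8 ⇒ C
  [2] b1 r1: had r1 ⇒ H
  [3] b2 r6: had r5 ⇒ C
  [4] b1 r0: had r1 ⇒ C
  [5] b2 r5: had r6 ⇒ C
  [6] b0 r7: no row ⇒ E
  [7] b1 r0: had r0 ⇒ H
  [8] b2 r5: had r5 ⇒ H
  [9] b0 r7: had r7 ⇒ H

CLASS = CONFLICT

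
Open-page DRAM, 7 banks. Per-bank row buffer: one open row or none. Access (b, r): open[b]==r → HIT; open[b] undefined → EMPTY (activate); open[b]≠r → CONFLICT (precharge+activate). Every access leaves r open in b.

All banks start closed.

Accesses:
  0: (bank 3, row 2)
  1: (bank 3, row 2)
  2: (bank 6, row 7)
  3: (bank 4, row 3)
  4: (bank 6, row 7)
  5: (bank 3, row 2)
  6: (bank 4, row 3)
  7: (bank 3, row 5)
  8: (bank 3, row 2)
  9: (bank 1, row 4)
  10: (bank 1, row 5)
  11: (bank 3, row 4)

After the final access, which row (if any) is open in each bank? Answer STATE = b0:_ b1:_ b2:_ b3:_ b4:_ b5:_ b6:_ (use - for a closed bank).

0: bank 3 row 2 — prev None → EMPTY
1: bank 3 row 2 — prev 2 → HIT
2: bank 6 row 7 — prev None → EMPTY
3: bank 4 row 3 — prev None → EMPTY
4: bank 6 row 7 — prev 7 → HIT
5: bank 3 row 2 — prev 2 → HIT
6: bank 4 row 3 — prev 3 → HIT
7: bank 3 row 5 — prev 2 → CONFLICT
8: bank 3 row 2 — prev 5 → CONFLICT
9: bank 1 row 4 — prev None → EMPTY
10: bank 1 row 5 — prev 4 → CONFLICT
11: bank 3 row 4 — prev 2 → CONFLICT

STATE = b0:- b1:5 b2:- b3:4 b4:3 b5:- b6:7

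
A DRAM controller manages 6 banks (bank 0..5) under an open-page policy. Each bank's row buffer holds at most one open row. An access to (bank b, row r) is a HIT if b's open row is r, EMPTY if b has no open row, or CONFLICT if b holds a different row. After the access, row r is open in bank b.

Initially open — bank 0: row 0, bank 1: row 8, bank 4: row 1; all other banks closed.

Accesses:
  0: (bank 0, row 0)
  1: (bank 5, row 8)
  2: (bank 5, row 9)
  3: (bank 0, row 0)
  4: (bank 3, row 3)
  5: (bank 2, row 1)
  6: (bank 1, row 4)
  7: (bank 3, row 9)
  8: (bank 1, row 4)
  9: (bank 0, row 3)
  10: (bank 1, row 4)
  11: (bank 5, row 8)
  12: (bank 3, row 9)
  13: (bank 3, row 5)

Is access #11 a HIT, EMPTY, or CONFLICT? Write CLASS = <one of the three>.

CLASS = CONFLICT

step 0: bank0 0->0 [HIT]
step 1: bank5 None->8 [EMPTY]
step 2: bank5 8->9 [CONFLICT]
step 3: bank0 0->0 [HIT]
step 4: bank3 None->3 [EMPTY]
step 5: bank2 None->1 [EMPTY]
step 6: bank1 8->4 [CONFLICT]
step 7: bank3 3->9 [CONFLICT]
step 8: bank1 4->4 [HIT]
step 9: bank0 0->3 [CONFLICT]
step 10: bank1 4->4 [HIT]
step 11: bank5 9->8 [CONFLICT]
step 12: bank3 9->9 [HIT]
step 13: bank3 9->5 [CONFLICT]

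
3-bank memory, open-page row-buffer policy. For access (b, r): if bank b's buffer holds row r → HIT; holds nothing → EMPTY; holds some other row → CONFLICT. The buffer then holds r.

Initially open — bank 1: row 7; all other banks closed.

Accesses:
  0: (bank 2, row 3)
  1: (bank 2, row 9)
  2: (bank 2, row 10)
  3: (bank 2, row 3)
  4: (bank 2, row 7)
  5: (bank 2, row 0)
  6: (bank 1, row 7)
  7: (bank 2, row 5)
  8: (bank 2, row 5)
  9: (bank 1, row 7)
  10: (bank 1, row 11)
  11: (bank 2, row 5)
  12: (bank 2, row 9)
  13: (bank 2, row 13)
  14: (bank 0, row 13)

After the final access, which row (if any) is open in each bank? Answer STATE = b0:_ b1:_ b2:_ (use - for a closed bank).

STATE = b0:13 b1:11 b2:13

0: bank 2 row 3 — prev None → EMPTY
1: bank 2 row 9 — prev 3 → CONFLICT
2: bank 2 row 10 — prev 9 → CONFLICT
3: bank 2 row 3 — prev 10 → CONFLICT
4: bank 2 row 7 — prev 3 → CONFLICT
5: bank 2 row 0 — prev 7 → CONFLICT
6: bank 1 row 7 — prev 7 → HIT
7: bank 2 row 5 — prev 0 → CONFLICT
8: bank 2 row 5 — prev 5 → HIT
9: bank 1 row 7 — prev 7 → HIT
10: bank 1 row 11 — prev 7 → CONFLICT
11: bank 2 row 5 — prev 5 → HIT
12: bank 2 row 9 — prev 5 → CONFLICT
13: bank 2 row 13 — prev 9 → CONFLICT
14: bank 0 row 13 — prev None → EMPTY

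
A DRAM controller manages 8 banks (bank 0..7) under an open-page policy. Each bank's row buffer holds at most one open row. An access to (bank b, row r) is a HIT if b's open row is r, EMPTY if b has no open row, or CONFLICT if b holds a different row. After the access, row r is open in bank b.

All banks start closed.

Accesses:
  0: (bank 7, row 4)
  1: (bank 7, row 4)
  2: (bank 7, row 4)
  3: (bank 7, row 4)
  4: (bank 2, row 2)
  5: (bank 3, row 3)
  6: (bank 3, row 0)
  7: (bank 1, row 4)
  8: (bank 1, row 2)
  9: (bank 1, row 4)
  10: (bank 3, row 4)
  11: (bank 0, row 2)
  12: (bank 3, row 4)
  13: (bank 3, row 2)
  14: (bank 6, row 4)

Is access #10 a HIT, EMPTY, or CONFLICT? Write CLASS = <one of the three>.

  [0] b7 r4: no row ⇒ E
  [1] b7 r4: had r4 ⇒ H
  [2] b7 r4: had r4 ⇒ H
  [3] b7 r4: had r4 ⇒ H
  [4] b2 r2: no row ⇒ E
  [5] b3 r3: no row ⇒ E
  [6] b3 r0: had r3 ⇒ C
  [7] b1 r4: no row ⇒ E
  [8] b1 r2: had r4 ⇒ C
  [9] b1 r4: had r2 ⇒ C
  [10] b3 r4: had r0 ⇒ C
  [11] b0 r2: no row ⇒ E
  [12] b3 r4: had r4 ⇒ H
  [13] b3 r2: had r4 ⇒ C
  [14] b6 r4: no row ⇒ E

CLASS = CONFLICT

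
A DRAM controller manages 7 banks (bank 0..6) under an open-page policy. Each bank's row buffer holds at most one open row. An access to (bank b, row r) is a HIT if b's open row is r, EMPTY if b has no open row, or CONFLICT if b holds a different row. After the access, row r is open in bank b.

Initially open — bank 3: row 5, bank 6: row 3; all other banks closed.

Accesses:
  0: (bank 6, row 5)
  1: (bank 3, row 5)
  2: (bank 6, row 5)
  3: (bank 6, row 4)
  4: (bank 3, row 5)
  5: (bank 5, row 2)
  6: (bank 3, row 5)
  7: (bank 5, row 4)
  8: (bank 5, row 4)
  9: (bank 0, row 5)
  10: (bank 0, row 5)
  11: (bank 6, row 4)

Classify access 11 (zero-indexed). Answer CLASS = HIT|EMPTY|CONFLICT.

#0 (6,5) C  (was 3)
#1 (3,5) H  (was 5)
#2 (6,5) H  (was 5)
#3 (6,4) C  (was 5)
#4 (3,5) H  (was 5)
#5 (5,2) E
#6 (3,5) H  (was 5)
#7 (5,4) C  (was 2)
#8 (5,4) H  (was 4)
#9 (0,5) E
#10 (0,5) H  (was 5)
#11 (6,4) H  (was 4)

CLASS = HIT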